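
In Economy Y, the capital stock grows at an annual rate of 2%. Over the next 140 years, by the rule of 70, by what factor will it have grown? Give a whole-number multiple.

Doubling time ≈ 70/2 = 35.00 years.
140/35.00 ≈ 4 doublings, so about 2^4 = 16×.

roughly 16 times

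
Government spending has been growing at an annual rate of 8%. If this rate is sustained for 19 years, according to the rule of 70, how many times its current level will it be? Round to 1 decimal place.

Doubling time ≈ 70/8 = 8.75 years.
19 years / 8.75 ≈ 2.17 doublings → factor 2^2.17 ≈ 4.5.

4.5 times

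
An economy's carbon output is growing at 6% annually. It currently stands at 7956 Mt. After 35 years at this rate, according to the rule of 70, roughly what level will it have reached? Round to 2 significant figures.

about 64000 Mt

Doubling time ≈ 70/6 = 11.67 years.
35 years is 35/11.67 ≈ 3.00 doublings, a factor of 2^3.00 ≈ 8.00.
7956 × 8.00 ≈ 64000 Mt.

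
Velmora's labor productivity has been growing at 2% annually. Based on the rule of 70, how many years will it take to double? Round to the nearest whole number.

70/2 ≈ 35.00, so it doubles roughly every 35 years.

≈ 35 years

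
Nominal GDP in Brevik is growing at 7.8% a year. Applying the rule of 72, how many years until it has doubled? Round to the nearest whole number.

Doubling time ≈ 72 / 7.8 = 9.23 years.

approximately 9 years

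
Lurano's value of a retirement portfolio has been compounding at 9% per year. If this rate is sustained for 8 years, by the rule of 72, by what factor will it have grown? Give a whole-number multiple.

roughly 2 times

72/9 ≈ 8.00 years per doubling.
8 years fits 1 doubling: 2^1 = 2.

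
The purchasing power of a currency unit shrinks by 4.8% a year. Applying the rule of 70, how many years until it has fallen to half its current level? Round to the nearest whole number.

≈ 15 years

Falling at 4.8%, it halves about every 70/4.8 = 14.58 years.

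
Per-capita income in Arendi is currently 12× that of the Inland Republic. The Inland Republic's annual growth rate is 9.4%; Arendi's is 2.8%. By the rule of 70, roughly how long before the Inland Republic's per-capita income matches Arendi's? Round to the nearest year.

roughly 38 years

the Inland Republic gains on Arendi at 9.4% − 2.8% = 6.6 points a year.
At that relative rate the gap halves every 70/6.6 ≈ 10.61 years.
A 12× gap takes log₂(12) ≈ 3.58 halvings to close: 3.58 × 10.61 ≈ 38 years.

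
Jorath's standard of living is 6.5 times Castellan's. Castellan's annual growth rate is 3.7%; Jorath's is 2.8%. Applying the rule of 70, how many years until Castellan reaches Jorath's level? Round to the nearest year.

around 210 years

What matters is the difference: 0.9 pp.
Rule of 70 on the gap: the ratio halves every 70/0.9 ≈ 77.78 years.
A 6.5 times gap takes log₂(6.5) ≈ 2.70 halvings to close: 2.70 × 77.78 ≈ 210 years.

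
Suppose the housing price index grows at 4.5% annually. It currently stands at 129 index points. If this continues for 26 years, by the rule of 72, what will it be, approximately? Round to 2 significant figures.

≈ 400 index points

It doubles every 72/4.5 ≈ 16.00 years, so 26 years is 1.63 doublings.
2^1.63 ≈ 3.10; 129 × 3.10 ≈ 400 index points.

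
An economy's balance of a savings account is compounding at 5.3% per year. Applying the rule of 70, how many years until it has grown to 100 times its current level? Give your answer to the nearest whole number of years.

At 5.3% it doubles every 70/5.3 ≈ 13.21 years.
100× is log₂ 100 ≈ 6.64 doublings, so ≈ 6.64 × 13.21 = 88 years.

roughly 88 years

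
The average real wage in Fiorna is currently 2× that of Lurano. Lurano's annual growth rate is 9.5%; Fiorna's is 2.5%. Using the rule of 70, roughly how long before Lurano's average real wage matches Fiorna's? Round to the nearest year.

approximately 10 years

The growth-rate gap is 9.5% − 2.5% = 7 percentage points.
So the ratio between them halves every 70/7 ≈ 10.00 years.
A 2× gap closes after 1 halving: 1 × 10.00 ≈ 10 years.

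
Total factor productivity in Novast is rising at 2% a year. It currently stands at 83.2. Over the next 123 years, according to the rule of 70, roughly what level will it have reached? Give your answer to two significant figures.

It doubles every 70/2 ≈ 35.00 years, so 123 years is 3.51 doublings.
2^3.51 ≈ 11.39; 83.2 × 11.39 ≈ 950.

about 950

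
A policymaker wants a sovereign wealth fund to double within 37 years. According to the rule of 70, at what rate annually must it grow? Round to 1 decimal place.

approximately 1.9% annually

70 / 37 ≈ 1.89, so about 1.9% annually.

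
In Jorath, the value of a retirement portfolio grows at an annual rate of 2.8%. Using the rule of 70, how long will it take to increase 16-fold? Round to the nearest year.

≈ 100 years

At 2.8% it doubles every 70/2.8 ≈ 25.00 years.
16 = 2^4, so 4 doublings → 100 years.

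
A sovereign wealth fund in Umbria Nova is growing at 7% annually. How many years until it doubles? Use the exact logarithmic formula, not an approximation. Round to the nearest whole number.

t = ln(2) / ln(1 + 0.07) = 0.6931 / 0.067659 ≈ 10.24.
≈ 10 years.

10 years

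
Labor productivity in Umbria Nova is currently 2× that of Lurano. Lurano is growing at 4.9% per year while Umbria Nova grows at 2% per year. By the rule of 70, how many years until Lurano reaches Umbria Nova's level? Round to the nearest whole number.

The growth-rate gap is 4.9% − 2% = 2.9 percentage points.
So the ratio between them halves every 70/2.9 ≈ 24.14 years.
A 2× gap closes after 1 halving: 1 × 24.14 ≈ 24 years.

approximately 24 years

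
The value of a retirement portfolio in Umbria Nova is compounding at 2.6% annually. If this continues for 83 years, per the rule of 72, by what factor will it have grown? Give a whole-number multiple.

around 8 times

At 2.6% one doubling takes ≈ 27.69 years; 83 years is 3 of them, so ×8.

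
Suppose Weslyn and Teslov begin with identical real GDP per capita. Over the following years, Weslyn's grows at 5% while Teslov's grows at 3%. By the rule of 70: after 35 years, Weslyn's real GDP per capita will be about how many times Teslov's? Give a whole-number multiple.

roughly 2 times

Rate gap = 5% − 3% = 2 points.
The ratio doubles every 70/2 ≈ 35.00 years.
35/35.00 ≈ 1.00 doublings → ratio ≈ 2^1.00 ≈ 2.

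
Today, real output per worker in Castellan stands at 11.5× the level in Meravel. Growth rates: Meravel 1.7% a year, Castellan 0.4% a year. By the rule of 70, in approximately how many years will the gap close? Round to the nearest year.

What matters is the difference: 1.3 pp.
Rule of 70 on the gap: the ratio halves every 70/1.3 ≈ 53.85 years.
An 11.5× gap takes log₂(11.5) ≈ 3.52 halvings to close: 3.52 × 53.85 ≈ 190 years.

about 190 years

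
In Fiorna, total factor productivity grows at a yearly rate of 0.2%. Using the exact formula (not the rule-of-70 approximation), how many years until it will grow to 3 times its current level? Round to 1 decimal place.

549.9 years

t = ln(3) / ln(1 + 0.002) = 1.0986 / 0.001998 ≈ 549.85.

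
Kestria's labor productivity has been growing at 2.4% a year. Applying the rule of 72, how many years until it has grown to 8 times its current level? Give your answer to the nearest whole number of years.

about 90 years

Doubling time ≈ 72/2.4 = 30.00 years.
Getting to 8× needs 3 doublings: 3 × 30.00 ≈ 90 years.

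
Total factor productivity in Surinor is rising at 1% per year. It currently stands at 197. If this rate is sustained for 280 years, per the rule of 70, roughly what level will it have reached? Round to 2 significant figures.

Doubling time ≈ 70/1 = 70.00 years.
280 years is 280/70.00 ≈ 4.00 doublings, a factor of 2^4.00 ≈ 16.00.
197 × 16.00 ≈ 3200.

approximately 3200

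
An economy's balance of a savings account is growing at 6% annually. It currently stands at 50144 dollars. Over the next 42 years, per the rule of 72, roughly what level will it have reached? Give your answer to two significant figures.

around 570000 dollars

It doubles every 72/6 ≈ 12.00 years, so 42 years is 3.50 doublings.
2^3.50 ≈ 11.31; 50144 × 11.31 ≈ 570000 dollars.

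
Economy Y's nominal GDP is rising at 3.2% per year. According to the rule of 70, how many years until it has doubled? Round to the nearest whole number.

roughly 22 years

At 3.2%, doubling takes about 70/3.2 = 21.88 years.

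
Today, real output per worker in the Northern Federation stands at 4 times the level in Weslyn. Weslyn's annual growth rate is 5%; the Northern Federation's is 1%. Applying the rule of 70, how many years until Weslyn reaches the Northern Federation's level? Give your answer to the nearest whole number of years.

35 years

What matters is the difference: 4 pp.
Rule of 70 on the gap: the ratio halves every 70/4 ≈ 17.50 years.
A 4 times gap closes after 2 halvings: 2 × 17.50 ≈ 35 years.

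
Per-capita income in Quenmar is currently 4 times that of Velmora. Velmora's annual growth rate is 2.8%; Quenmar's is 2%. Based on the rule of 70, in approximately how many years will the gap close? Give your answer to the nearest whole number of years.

What matters is the difference: 0.8 pp.
Rule of 70 on the gap: the ratio halves every 70/0.8 ≈ 87.50 years.
A 4 times gap closes after 2 halvings: 2 × 87.50 ≈ 175 years.

roughly 175 years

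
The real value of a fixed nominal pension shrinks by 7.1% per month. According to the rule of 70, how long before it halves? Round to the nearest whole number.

around 10 months

Halving time ≈ 70 / 7.1 = 9.86 → 10 months.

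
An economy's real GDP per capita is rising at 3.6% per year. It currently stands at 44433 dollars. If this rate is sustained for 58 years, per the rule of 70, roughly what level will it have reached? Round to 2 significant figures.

350000 dollars

It doubles every 70/3.6 ≈ 19.44 years, so 58 years is 2.98 doublings.
2^2.98 ≈ 7.89; 44433 × 7.89 ≈ 350000 dollars.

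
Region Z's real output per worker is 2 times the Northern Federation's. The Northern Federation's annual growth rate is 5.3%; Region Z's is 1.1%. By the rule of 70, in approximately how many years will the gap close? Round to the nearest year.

17 years

The growth-rate gap is 5.3% − 1.1% = 4.2 percentage points.
So the ratio between them halves every 70/4.2 ≈ 16.67 years.
A 2 times gap closes after 1 halving: 1 × 16.67 ≈ 17 years.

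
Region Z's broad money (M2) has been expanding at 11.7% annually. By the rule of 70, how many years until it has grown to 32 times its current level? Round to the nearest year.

One doubling takes 70/11.7 = 5.98 years.
32× is 5 doublings, so 5 × 5.98 ≈ 30 years.

approximately 30 years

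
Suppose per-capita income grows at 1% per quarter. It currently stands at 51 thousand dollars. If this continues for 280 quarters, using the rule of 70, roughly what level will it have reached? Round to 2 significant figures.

roughly 820 thousand dollars

Doubling time ≈ 70/1 = 70.00 quarters.
280 quarters is 280/70.00 ≈ 4.00 doublings, a factor of 2^4.00 ≈ 16.00.
51 × 16.00 ≈ 820 thousand dollars.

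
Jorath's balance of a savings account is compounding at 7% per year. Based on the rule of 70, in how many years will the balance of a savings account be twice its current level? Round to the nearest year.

roughly 10 years

At 7%, doubling takes about 70/7 = 10.00 years.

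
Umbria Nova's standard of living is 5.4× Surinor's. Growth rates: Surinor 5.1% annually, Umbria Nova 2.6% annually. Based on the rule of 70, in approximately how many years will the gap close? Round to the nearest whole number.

Surinor gains on Umbria Nova at 5.1% − 2.6% = 2.5 points a year.
At that relative rate the gap halves every 70/2.5 ≈ 28.00 years.
A 5.4× gap takes log₂(5.4) ≈ 2.43 halvings to close: 2.43 × 28.00 ≈ 68 years.

roughly 68 years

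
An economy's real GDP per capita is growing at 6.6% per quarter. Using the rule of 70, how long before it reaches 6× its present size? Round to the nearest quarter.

about 27 quarters

At 6.6% it doubles every 70/6.6 ≈ 10.61 quarters.
Reaching 6× takes log₂(6) ≈ 2.58 doublings.
2.58 × 10.61 ≈ 27 quarters.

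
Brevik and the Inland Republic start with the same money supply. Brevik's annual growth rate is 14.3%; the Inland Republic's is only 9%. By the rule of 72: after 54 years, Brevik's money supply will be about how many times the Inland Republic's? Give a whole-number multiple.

approximately 16 times

Rate gap = 14.3% − 9% = 5.3 points.
The ratio doubles every 72/5.3 ≈ 13.58 years.
54/13.58 ≈ 3.98 doublings → ratio ≈ 2^3.98 ≈ 16.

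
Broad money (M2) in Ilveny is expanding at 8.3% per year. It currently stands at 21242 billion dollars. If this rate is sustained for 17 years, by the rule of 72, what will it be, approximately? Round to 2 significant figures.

Doubling time ≈ 72/8.3 = 8.67 years.
17 years is 17/8.67 ≈ 1.96 doublings, a factor of 2^1.96 ≈ 3.89.
21242 × 3.89 ≈ 83000 billion dollars.

83000 billion dollars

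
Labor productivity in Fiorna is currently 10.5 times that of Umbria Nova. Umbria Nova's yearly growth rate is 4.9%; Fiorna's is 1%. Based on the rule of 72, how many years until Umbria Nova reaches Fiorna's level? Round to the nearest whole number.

around 63 years

What matters is the difference: 3.9 pp.
Rule of 72 on the gap: the ratio halves every 72/3.9 ≈ 18.46 years.
A 10.5 times gap takes log₂(10.5) ≈ 3.39 halvings to close: 3.39 × 18.46 ≈ 63 years.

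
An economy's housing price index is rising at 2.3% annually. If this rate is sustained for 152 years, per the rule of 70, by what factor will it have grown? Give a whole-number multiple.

Doubling time ≈ 70/2.3 = 30.43 years.
152/30.43 ≈ 5 doublings, so about 2^5 = 32×.

32 times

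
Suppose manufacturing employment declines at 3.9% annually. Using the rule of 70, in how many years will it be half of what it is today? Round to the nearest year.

Falling at 3.9%, it halves about every 70/3.9 = 17.95 years.

around 18 years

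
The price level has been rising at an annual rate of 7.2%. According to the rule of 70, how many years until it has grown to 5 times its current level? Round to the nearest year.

around 23 years

One doubling takes 70/7.2 = 9.72 years.
5× is log₂ 5 ≈ 2.32 doublings, so ≈ 2.32 × 9.72 = 23 years.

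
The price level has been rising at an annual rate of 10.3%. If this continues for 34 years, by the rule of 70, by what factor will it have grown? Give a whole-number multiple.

At 10.3% one doubling takes ≈ 6.80 years; 34 years is 5 of them, so ×32.

approximately 32 times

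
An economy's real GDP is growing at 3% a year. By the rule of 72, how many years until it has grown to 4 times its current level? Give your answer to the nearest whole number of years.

At 3% it doubles every 72/3 ≈ 24.00 years.
4 = 2^2, so 2 doublings → 48 years.

roughly 48 years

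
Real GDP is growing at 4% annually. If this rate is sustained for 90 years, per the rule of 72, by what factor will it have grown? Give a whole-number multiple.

approximately 32 times

72/4 ≈ 18.00 years per doubling.
90 years fits 5 doublings: 2^5 = 32.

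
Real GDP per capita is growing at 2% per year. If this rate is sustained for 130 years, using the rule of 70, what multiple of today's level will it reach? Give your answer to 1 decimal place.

Doubling time ≈ 70/2 = 35.00 years.
130 years / 35.00 ≈ 3.71 doublings → factor 2^3.71 ≈ 13.1.

≈ 13.1 times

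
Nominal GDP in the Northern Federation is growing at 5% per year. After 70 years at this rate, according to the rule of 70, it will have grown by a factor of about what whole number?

about 32 times

At 5% one doubling takes ≈ 14.00 years; 70 years is 5 of them, so ×32.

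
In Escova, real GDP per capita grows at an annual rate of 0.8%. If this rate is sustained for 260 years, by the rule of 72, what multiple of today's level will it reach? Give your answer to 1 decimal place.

Doubles every ≈ 90.00 years (72/0.8).
260 years is 2.89 doublings; 2^2.89 ≈ 7.4×.

approximately 7.4 times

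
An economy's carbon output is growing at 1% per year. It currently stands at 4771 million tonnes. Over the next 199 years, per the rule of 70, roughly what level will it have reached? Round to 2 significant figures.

approximately 34000 million tonnes

Doubling time ≈ 70/1 = 70.00 years.
199 years is 199/70.00 ≈ 2.84 doublings, a factor of 2^2.84 ≈ 7.16.
4771 × 7.16 ≈ 34000 million tonnes.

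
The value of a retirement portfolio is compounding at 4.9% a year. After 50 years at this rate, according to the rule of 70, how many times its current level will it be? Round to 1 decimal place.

roughly 11.3 times

Doubling time ≈ 70/4.9 = 14.29 years.
50 years / 14.29 ≈ 3.50 doublings → factor 2^3.50 ≈ 11.3.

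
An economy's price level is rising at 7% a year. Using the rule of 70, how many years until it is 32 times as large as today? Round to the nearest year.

approximately 50 years

Doubling time ≈ 70/7 = 10.00 years.
32× is 5 doublings, so 5 × 10.00 ≈ 50 years.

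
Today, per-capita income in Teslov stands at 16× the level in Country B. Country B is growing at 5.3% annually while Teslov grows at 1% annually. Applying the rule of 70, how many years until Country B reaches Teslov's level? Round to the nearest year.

The growth-rate gap is 5.3% − 1% = 4.3 percentage points.
So the ratio between them halves every 70/4.3 ≈ 16.28 years.
A 16× gap closes after 4 halvings: 4 × 16.28 ≈ 65 years.

65 years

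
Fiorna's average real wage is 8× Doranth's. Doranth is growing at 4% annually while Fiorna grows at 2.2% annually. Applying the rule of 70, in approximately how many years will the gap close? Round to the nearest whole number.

What matters is the difference: 1.8 pp.
Rule of 70 on the gap: the ratio halves every 70/1.8 ≈ 38.89 years.
An 8× gap closes after 3 halvings: 3 × 38.89 ≈ 117 years.

117 years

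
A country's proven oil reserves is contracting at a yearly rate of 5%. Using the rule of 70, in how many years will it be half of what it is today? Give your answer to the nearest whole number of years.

Halving time ≈ 70 / 5 = 14.00 → 14 years.

approximately 14 years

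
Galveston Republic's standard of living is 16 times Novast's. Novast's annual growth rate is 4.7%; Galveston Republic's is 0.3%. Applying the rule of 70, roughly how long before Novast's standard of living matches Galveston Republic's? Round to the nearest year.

≈ 64 years

Novast gains on Galveston Republic at 4.7% − 0.3% = 4.4 points a year.
At that relative rate the gap halves every 70/4.4 ≈ 15.91 years.
A 16 times gap closes after 4 halvings: 4 × 15.91 ≈ 64 years.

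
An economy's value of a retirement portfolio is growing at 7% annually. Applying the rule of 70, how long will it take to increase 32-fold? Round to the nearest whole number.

At 7% it doubles every 70/7 ≈ 10.00 years.
32× is 5 doublings, so 5 × 10.00 ≈ 50 years.

around 50 years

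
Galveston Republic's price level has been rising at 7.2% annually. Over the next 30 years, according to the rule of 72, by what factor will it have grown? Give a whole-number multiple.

Doubling time ≈ 72/7.2 = 10.00 years.
30/10.00 ≈ 3 doublings, so about 2^3 = 8×.

8 times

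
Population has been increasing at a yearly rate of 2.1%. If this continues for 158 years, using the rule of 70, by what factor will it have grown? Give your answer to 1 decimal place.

26.7 times

Doubling time ≈ 70/2.1 = 33.33 years.
158 years / 33.33 ≈ 4.74 doublings → factor 2^4.74 ≈ 26.7.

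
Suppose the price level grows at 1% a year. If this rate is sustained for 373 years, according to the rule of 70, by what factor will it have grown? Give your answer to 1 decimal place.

Doubles every ≈ 70.00 years (70/1).
373 years is 5.33 doublings; 2^5.33 ≈ 40.2×.

approximately 40.2 times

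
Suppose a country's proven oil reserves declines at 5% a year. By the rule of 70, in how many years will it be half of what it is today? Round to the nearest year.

Halving time ≈ 70 / 5 = 14.00 → 14 years.

≈ 14 years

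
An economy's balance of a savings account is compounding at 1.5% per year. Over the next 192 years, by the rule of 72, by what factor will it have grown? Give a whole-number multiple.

16 times

72/1.5 ≈ 48.00 years per doubling.
192 years fits 4 doublings: 2^4 = 16.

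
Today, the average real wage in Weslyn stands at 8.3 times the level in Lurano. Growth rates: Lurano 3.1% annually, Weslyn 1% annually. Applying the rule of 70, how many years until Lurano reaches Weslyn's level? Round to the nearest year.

The growth-rate gap is 3.1% − 1% = 2.1 percentage points.
So the ratio between them halves every 70/2.1 ≈ 33.33 years.
An 8.3 times gap takes log₂(8.3) ≈ 3.05 halvings to close: 3.05 × 33.33 ≈ 102 years.

102 years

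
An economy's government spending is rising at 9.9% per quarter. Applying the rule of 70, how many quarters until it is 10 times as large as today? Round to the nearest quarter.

One doubling takes 70/9.9 = 7.07 quarters.
10× is log₂ 10 ≈ 3.32 doublings, so ≈ 3.32 × 7.07 = 23 quarters.

23 quarters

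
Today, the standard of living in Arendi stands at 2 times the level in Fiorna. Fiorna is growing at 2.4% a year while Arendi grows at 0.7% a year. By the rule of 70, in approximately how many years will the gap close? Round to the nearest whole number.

41 years

The growth-rate gap is 2.4% − 0.7% = 1.7 percentage points.
So the ratio between them halves every 70/1.7 ≈ 41.18 years.
A 2 times gap closes after 1 halving: 1 × 41.18 ≈ 41 years.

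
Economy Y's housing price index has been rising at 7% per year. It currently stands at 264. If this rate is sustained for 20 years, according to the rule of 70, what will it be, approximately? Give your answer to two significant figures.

It doubles every 70/7 ≈ 10.00 years, so 20 years is 2.00 doublings.
2^2.00 ≈ 4.00; 264 × 4.00 ≈ 1100.

roughly 1100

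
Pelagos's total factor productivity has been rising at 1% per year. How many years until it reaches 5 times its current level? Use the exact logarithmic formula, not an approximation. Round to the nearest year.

t = ln(5) / ln(1 + 0.01) = 1.6094 / 0.009950 ≈ 161.75.
≈ 162 years.

162 years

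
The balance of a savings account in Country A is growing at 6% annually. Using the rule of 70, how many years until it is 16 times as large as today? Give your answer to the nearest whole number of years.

At 6% it doubles every 70/6 ≈ 11.67 years.
16 = 2^4, so 4 doublings → 47 years.

approximately 47 years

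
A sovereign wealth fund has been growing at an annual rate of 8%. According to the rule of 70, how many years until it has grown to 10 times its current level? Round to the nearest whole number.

At 8% it doubles every 70/8 ≈ 8.75 years.
10× is log₂ 10 ≈ 3.32 doublings, so ≈ 3.32 × 8.75 = 29 years.

around 29 years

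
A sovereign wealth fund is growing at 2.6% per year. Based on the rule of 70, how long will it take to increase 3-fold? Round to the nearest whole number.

43 years

Doubling time ≈ 70/2.6 = 26.92 years.
Reaching 3× takes log₂(3) ≈ 1.58 doublings.
1.58 × 26.92 ≈ 43 years.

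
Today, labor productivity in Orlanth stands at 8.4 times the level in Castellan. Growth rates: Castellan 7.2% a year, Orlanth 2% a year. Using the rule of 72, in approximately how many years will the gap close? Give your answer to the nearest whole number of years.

The growth-rate gap is 7.2% − 2% = 5.2 percentage points.
So the ratio between them halves every 72/5.2 ≈ 13.85 years.
An 8.4 times gap takes log₂(8.4) ≈ 3.07 halvings to close: 3.07 × 13.85 ≈ 43 years.

about 43 years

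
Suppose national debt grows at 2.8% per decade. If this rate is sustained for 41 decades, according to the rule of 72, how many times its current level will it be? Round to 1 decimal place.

Doubling time ≈ 72/2.8 = 25.71 decades.
41 decades / 25.71 ≈ 1.59 doublings → factor 2^1.59 ≈ 3.0.

about 3.0 times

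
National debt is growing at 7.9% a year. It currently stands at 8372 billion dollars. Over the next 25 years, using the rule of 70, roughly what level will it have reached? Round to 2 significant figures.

roughly 59000 billion dollars

Doubling time ≈ 70/7.9 = 8.86 years.
25 years is 25/8.86 ≈ 2.82 doublings, a factor of 2^2.82 ≈ 7.06.
8372 × 7.06 ≈ 59000 billion dollars.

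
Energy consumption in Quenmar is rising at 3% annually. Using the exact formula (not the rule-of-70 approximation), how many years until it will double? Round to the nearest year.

23 years

t = ln(2) / ln(1 + 0.03) = 0.6931 / 0.029559 ≈ 23.45.
≈ 23 years.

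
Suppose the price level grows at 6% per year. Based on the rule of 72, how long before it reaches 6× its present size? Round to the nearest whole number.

about 31 years

At 6% it doubles every 72/6 ≈ 12.00 years.
Reaching 6× takes log₂(6) ≈ 2.58 doublings.
2.58 × 12.00 ≈ 31 years.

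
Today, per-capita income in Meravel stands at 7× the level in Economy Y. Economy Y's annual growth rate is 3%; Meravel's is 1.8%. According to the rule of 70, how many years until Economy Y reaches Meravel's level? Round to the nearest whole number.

about 164 years

What matters is the difference: 1.2 pp.
Rule of 70 on the gap: the ratio halves every 70/1.2 ≈ 58.33 years.
A 7× gap takes log₂(7) ≈ 2.81 halvings to close: 2.81 × 58.33 ≈ 164 years.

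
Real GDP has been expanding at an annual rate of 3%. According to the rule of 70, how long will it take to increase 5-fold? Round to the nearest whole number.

One doubling takes 70/3 = 23.33 years.
5× is log₂ 5 ≈ 2.32 doublings, so ≈ 2.32 × 23.33 = 54 years.

54 years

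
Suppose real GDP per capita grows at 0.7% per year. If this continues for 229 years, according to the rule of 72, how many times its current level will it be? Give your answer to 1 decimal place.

Doubling time ≈ 72/0.7 = 102.86 years.
229 years / 102.86 ≈ 2.23 doublings → factor 2^2.23 ≈ 4.7.

4.7 times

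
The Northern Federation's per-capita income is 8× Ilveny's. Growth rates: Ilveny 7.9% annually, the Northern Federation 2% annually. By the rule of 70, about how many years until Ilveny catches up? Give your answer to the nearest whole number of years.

roughly 36 years

What matters is the difference: 5.9 pp.
Rule of 70 on the gap: the ratio halves every 70/5.9 ≈ 11.86 years.
An 8× gap closes after 3 halvings: 3 × 11.86 ≈ 36 years.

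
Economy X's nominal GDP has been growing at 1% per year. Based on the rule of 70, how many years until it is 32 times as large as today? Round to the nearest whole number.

One doubling takes 70/1 = 70.00 years.
32× is 5 doublings, so 5 × 70.00 ≈ 350 years.

350 years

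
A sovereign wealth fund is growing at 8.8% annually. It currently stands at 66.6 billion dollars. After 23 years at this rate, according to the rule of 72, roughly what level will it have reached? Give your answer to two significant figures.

approximately 470 billion dollars

It doubles every 72/8.8 ≈ 8.18 years, so 23 years is 2.81 doublings.
2^2.81 ≈ 7.01; 66.6 × 7.01 ≈ 470 billion dollars.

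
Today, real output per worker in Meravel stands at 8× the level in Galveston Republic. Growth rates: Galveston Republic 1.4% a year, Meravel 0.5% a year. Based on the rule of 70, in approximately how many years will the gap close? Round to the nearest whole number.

What matters is the difference: 0.9 pp.
Rule of 70 on the gap: the ratio halves every 70/0.9 ≈ 77.78 years.
An 8× gap closes after 3 halvings: 3 × 77.78 ≈ 233 years.

about 233 years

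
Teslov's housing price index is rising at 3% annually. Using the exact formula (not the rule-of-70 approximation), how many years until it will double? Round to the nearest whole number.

23 years

t = ln(2) / ln(1 + 0.03) = 0.6931 / 0.029559 ≈ 23.45.
≈ 23 years.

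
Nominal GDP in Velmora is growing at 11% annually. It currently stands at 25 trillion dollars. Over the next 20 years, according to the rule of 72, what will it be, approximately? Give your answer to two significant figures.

Doubling time ≈ 72/11 = 6.55 years.
20 years is 20/6.55 ≈ 3.05 doublings, a factor of 2^3.05 ≈ 8.28.
25 × 8.28 ≈ 210 trillion dollars.

about 210 trillion dollars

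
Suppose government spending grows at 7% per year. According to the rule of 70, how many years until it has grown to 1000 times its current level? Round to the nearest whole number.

One doubling takes 70/7 = 10.00 years.
1000× is log₂ 1000 ≈ 9.97 doublings, so ≈ 9.97 × 10.00 = 100 years.

roughly 100 years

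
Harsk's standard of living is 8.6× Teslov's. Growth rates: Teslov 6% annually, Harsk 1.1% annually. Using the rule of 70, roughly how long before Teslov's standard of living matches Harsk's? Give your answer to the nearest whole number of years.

The growth-rate gap is 6% − 1.1% = 4.9 percentage points.
So the ratio between them halves every 70/4.9 ≈ 14.29 years.
An 8.6× gap takes log₂(8.6) ≈ 3.10 halvings to close: 3.10 × 14.29 ≈ 44 years.

≈ 44 years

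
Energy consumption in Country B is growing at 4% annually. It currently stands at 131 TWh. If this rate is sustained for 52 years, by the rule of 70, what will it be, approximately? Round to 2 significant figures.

around 1000 TWh

Doubling time ≈ 70/4 = 17.50 years.
52 years is 52/17.50 ≈ 2.97 doublings, a factor of 2^2.97 ≈ 7.84.
131 × 7.84 ≈ 1000 TWh.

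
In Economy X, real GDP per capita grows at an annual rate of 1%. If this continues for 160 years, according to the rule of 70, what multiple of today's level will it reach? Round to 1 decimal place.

≈ 4.9 times

Doubles every ≈ 70.00 years (70/1).
160 years is 2.29 doublings; 2^2.29 ≈ 4.9×.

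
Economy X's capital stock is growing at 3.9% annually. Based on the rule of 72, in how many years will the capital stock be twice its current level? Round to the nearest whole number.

72/3.9 ≈ 18.46, so it doubles roughly every 18 years.

about 18 years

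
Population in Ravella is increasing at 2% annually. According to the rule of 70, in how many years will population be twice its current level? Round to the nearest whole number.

about 35 years

70/2 ≈ 35.00, so it doubles roughly every 35 years.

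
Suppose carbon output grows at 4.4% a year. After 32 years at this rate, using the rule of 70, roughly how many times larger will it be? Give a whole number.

At 4.4% one doubling takes ≈ 15.91 years; 32 years is 2 of them, so ×4.

4 times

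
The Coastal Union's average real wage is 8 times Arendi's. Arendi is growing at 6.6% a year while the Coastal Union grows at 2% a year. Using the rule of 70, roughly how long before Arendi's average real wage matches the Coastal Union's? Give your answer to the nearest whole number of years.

The growth-rate gap is 6.6% − 2% = 4.6 percentage points.
So the ratio between them halves every 70/4.6 ≈ 15.22 years.
An 8 times gap closes after 3 halvings: 3 × 15.22 ≈ 46 years.

46 years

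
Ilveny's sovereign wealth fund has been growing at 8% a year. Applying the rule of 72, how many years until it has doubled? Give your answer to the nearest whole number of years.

approximately 9 years

72/8 ≈ 9.00, so it doubles roughly every 9 years.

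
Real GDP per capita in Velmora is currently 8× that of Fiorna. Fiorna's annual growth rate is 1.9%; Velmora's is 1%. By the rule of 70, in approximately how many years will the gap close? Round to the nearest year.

What matters is the difference: 0.9 pp.
Rule of 70 on the gap: the ratio halves every 70/0.9 ≈ 77.78 years.
An 8× gap closes after 3 halvings: 3 × 77.78 ≈ 233 years.

around 233 years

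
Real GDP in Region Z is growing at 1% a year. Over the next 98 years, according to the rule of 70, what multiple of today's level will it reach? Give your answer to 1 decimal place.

approximately 2.6 times

Doubles every ≈ 70.00 years (70/1).
98 years is 1.40 doublings; 2^1.40 ≈ 2.6×.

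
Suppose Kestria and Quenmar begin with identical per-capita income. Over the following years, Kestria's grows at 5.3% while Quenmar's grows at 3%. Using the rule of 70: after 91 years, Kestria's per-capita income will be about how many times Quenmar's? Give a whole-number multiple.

Only the 2.3-point difference matters.
70/2.3 ≈ 30.43 years per doubling of the ratio; 91 years gives 2.99 doublings, so ≈ 8×.

8 times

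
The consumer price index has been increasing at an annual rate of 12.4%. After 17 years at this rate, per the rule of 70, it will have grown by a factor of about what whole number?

approximately 8 times

70/12.4 ≈ 5.65 years per doubling.
17 years fits 3 doublings: 2^3 = 8.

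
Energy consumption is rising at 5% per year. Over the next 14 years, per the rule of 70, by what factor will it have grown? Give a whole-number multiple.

Doubling time ≈ 70/5 = 14.00 years.
14/14.00 ≈ 1 doubling, so about 2^1 = 2×.

2 times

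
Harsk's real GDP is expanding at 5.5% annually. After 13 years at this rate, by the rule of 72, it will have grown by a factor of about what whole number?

At 5.5% one doubling takes ≈ 13.09 years; 13 years is 1 of them, so ×2.

roughly 2 times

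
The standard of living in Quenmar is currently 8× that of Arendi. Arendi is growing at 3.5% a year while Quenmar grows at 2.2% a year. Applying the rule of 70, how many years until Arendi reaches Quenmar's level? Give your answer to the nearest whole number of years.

The growth-rate gap is 3.5% − 2.2% = 1.3 percentage points.
So the ratio between them halves every 70/1.3 ≈ 53.85 years.
An 8× gap closes after 3 halvings: 3 × 53.85 ≈ 162 years.

≈ 162 years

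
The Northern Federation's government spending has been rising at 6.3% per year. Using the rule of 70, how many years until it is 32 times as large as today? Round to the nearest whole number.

≈ 56 years

One doubling takes 70/6.3 = 11.11 years.
32× is 5 doublings, so 5 × 11.11 ≈ 56 years.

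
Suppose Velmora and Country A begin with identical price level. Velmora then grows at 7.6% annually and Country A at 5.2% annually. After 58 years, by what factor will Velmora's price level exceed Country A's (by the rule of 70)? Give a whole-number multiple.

≈ 4 times

Velmora pulls ahead at 2.4 pp per year, so the ratio doubles every 70/2.4 ≈ 29.17 years.
In 58 years that's 1.99 doublings: 2^1.99 ≈ 4.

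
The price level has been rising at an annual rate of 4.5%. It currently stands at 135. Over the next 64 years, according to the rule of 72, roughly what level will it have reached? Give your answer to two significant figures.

2200

Doubling time ≈ 72/4.5 = 16.00 years.
64 years is 64/16.00 ≈ 4.00 doublings, a factor of 2^4.00 ≈ 16.00.
135 × 16.00 ≈ 2200.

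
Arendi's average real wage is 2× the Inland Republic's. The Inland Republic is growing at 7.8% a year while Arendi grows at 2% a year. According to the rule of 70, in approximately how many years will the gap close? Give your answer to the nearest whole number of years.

≈ 12 years

The growth-rate gap is 7.8% − 2% = 5.8 percentage points.
So the ratio between them halves every 70/5.8 ≈ 12.07 years.
A 2× gap closes after 1 halving: 1 × 12.07 ≈ 12 years.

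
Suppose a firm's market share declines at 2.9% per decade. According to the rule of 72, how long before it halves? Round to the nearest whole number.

approximately 25 decades

The rule works in reverse for decay: 72/2.9 ≈ 24.83 decades to halve.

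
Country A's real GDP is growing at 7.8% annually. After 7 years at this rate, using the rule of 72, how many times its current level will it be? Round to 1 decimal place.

approximately 1.7 times

Doubling time ≈ 72/7.8 = 9.23 years.
7 years / 9.23 ≈ 0.76 doublings → factor 2^0.76 ≈ 1.7.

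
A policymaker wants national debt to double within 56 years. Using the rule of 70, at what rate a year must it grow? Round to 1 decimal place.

70 / 56 ≈ 1.25, so about 1.3% a year.

about 1.3%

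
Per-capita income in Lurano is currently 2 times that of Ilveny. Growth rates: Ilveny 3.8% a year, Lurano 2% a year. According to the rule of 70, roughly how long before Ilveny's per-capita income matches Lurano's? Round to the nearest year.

The growth-rate gap is 3.8% − 2% = 1.8 percentage points.
So the ratio between them halves every 70/1.8 ≈ 38.89 years.
A 2 times gap closes after 1 halving: 1 × 38.89 ≈ 39 years.

39 years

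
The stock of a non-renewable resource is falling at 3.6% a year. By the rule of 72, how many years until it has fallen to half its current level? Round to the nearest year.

roughly 20 years

Falling at 3.6%, it halves about every 72/3.6 = 20.00 years.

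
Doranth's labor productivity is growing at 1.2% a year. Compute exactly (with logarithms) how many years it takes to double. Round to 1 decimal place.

58.1 years

t = ln(2) / ln(1 + 0.012) = 0.6931 / 0.011929 ≈ 58.10.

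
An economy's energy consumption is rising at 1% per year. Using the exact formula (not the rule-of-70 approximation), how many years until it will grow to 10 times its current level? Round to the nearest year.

231 years

t = ln(10) / ln(1 + 0.01) = 2.3026 / 0.009950 ≈ 231.42.
≈ 231 years.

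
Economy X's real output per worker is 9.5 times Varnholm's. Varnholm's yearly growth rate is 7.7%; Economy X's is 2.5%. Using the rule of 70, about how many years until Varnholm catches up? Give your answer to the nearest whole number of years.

approximately 44 years

What matters is the difference: 5.2 pp.
Rule of 70 on the gap: the ratio halves every 70/5.2 ≈ 13.46 years.
A 9.5 times gap takes log₂(9.5) ≈ 3.25 halvings to close: 3.25 × 13.46 ≈ 44 years.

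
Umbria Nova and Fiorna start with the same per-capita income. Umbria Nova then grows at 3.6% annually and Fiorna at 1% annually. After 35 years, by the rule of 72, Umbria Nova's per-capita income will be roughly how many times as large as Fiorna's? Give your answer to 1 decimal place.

approximately 2.4 times

Rate gap = 3.6% − 1% = 2.6 points.
The ratio doubles every 72/2.6 ≈ 27.69 years.
35/27.69 ≈ 1.26 doublings → ratio ≈ 2^1.26 ≈ 2.4.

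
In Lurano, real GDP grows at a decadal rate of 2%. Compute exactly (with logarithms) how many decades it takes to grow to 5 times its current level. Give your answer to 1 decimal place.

81.3 decades

t = ln(5) / ln(1 + 0.02) = 1.6094 / 0.019803 ≈ 81.27.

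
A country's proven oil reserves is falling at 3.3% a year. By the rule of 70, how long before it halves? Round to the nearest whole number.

The rule works in reverse for decay: 70/3.3 ≈ 21.21 years to halve.

≈ 21 years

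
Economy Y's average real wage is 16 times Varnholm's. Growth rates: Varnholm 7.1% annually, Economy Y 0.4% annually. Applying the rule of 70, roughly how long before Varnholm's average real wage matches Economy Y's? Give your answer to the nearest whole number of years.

The growth-rate gap is 7.1% − 0.4% = 6.7 percentage points.
So the ratio between them halves every 70/6.7 ≈ 10.45 years.
A 16 times gap closes after 4 halvings: 4 × 10.45 ≈ 42 years.

roughly 42 years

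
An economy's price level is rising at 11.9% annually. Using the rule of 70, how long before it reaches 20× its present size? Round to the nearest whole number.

25 years

One doubling takes 70/11.9 = 5.88 years.
Reaching 20× takes log₂(20) ≈ 4.32 doublings.
4.32 × 5.88 ≈ 25 years.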